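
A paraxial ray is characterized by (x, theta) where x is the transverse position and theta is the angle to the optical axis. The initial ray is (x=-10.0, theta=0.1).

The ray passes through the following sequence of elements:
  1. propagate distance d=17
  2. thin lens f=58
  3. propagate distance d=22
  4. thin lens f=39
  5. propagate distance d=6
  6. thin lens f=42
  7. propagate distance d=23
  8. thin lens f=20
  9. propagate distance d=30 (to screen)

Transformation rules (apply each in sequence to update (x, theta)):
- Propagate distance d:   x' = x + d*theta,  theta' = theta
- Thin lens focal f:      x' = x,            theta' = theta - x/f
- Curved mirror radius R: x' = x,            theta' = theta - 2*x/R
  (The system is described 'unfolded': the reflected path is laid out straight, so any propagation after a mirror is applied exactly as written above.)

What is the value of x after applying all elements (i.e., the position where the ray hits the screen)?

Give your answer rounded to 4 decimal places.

Answer: 6.8747

Derivation:
Initial: x=-10.0000 theta=0.1000
After 1 (propagate distance d=17): x=-8.3000 theta=0.1000
After 2 (thin lens f=58): x=-8.3000 theta=141/580 (≈0.2431)
After 3 (propagate distance d=22): x=-428/145 (≈-2.9517) theta=141/580 (≈0.2431)
After 4 (thin lens f=39): x=-428/145 (≈-2.9517) theta=7211/22620 (≈0.3188)
After 5 (propagate distance d=6): x=-3917/3770 (≈-1.0390) theta=7211/22620 (≈0.3188)
After 6 (thin lens f=42): x=-3917/3770 (≈-1.0390) theta=27197/79170 (≈0.3435)
After 7 (propagate distance d=23): x=271637/39585 (≈6.8621) theta=27197/79170 (≈0.3435)
After 8 (thin lens f=20): x=271637/39585 (≈6.8621) theta=111/263900 (≈0.0004)
After 9 (propagate distance d=30 (to screen)): x=544273/79170 (≈6.8747) theta=111/263900 (≈0.0004)
Rounded to 4 decimal places: x = 6.8747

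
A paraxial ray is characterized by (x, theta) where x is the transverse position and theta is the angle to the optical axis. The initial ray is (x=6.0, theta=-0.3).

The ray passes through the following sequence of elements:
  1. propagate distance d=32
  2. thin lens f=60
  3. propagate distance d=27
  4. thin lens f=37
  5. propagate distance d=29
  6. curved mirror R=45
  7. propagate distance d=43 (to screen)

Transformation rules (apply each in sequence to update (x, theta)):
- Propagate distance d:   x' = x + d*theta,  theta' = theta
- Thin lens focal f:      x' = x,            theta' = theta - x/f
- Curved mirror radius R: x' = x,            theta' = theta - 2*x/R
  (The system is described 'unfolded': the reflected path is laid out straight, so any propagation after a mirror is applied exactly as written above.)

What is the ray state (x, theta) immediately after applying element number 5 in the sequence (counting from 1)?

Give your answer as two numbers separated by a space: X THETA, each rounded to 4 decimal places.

Initial: x=6.0000 theta=-0.3000
After 1 (propagate distance d=32): x=-3.6000 theta=-0.3000
After 2 (thin lens f=60): x=-3.6000 theta=-0.2400
After 3 (propagate distance d=27): x=-10.0800 theta=-0.2400
After 4 (thin lens f=37): x=-10.0800 theta=6/185 (≈0.0324)
After 5 (propagate distance d=29): x=-8454/925 (≈-9.1395) theta=6/185 (≈0.0324)
Rounded to 4 decimal places: x = -9.1395, theta = 0.0324

Answer: -9.1395 0.0324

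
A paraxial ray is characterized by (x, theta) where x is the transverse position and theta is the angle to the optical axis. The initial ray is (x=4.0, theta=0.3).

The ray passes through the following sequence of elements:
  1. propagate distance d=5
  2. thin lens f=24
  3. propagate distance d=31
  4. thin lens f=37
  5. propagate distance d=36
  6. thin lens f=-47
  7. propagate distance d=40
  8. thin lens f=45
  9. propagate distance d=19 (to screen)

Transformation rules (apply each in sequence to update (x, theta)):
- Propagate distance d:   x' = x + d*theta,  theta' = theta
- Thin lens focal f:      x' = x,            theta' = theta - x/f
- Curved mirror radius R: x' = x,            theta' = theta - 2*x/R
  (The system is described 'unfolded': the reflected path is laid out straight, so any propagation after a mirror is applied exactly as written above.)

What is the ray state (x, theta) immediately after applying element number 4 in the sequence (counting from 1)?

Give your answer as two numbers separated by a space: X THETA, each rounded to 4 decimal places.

Initial: x=4.0000 theta=0.3000
After 1 (propagate distance d=5): x=5.5000 theta=0.3000
After 2 (thin lens f=24): x=5.5000 theta=17/240 (≈0.0708)
After 3 (propagate distance d=31): x=1847/240 (≈7.6958) theta=17/240 (≈0.0708)
After 4 (thin lens f=37): x=1847/240 (≈7.6958) theta=-203/1480 (≈-0.1372)
Rounded to 4 decimal places: x = 7.6958, theta = -0.1372

Answer: 7.6958 -0.1372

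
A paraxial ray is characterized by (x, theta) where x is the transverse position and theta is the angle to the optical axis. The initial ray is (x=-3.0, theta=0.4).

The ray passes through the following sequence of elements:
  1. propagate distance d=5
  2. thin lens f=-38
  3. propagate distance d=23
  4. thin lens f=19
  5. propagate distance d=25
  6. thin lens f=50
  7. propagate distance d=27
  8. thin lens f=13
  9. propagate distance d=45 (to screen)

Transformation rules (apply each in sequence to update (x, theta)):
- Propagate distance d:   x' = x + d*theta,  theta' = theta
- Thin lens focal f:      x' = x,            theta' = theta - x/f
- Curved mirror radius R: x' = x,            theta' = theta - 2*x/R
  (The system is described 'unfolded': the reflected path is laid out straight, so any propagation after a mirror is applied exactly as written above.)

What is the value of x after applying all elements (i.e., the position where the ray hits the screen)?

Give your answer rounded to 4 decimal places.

Answer: -13.5530

Derivation:
Initial: x=-3.0000 theta=0.4000
After 1 (propagate distance d=5): x=-1.0000 theta=0.4000
After 2 (thin lens f=-38): x=-1.0000 theta=71/190 (≈0.3737)
After 3 (propagate distance d=23): x=1443/190 (≈7.5947) theta=71/190 (≈0.3737)
After 4 (thin lens f=19): x=1443/190 (≈7.5947) theta=-47/1805 (≈-0.0260)
After 5 (propagate distance d=25): x=25067/3610 (≈6.9438) theta=-47/1805 (≈-0.0260)
After 6 (thin lens f=50): x=25067/3610 (≈6.9438) theta=-29767/180500 (≈-0.1649)
After 7 (propagate distance d=27): x=449641/180500 (≈2.4911) theta=-29767/180500 (≈-0.1649)
After 8 (thin lens f=13): x=449641/180500 (≈2.4911) theta=-209153/586625 (≈-0.3565)
After 9 (propagate distance d=45 (to screen)): x=-31802207/2346500 (≈-13.5530) theta=-209153/586625 (≈-0.3565)
Rounded to 4 decimal places: x = -13.5530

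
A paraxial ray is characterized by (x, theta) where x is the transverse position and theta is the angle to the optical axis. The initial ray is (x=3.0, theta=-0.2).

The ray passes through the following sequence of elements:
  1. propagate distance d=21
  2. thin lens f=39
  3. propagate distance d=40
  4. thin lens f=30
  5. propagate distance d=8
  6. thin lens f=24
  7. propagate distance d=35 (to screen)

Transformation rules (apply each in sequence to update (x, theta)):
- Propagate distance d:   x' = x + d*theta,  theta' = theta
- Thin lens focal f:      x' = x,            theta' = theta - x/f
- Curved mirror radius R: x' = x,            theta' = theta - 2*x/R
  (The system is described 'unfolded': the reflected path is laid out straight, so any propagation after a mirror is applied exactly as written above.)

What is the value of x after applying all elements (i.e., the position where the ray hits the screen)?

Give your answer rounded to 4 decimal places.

Answer: 6.6734

Derivation:
Initial: x=3.0000 theta=-0.2000
After 1 (propagate distance d=21): x=-1.2000 theta=-0.2000
After 2 (thin lens f=39): x=-1.2000 theta=-11/65 (≈-0.1692)
After 3 (propagate distance d=40): x=-518/65 (≈-7.9692) theta=-11/65 (≈-0.1692)
After 4 (thin lens f=30): x=-518/65 (≈-7.9692) theta=94/975 (≈0.0964)
After 5 (propagate distance d=8): x=-7018/975 (≈-7.1979) theta=94/975 (≈0.0964)
After 6 (thin lens f=24): x=-7018/975 (≈-7.1979) theta=4637/11700 (≈0.3963)
After 7 (propagate distance d=35 (to screen)): x=78079/11700 (≈6.6734) theta=4637/11700 (≈0.3963)
Rounded to 4 decimal places: x = 6.6734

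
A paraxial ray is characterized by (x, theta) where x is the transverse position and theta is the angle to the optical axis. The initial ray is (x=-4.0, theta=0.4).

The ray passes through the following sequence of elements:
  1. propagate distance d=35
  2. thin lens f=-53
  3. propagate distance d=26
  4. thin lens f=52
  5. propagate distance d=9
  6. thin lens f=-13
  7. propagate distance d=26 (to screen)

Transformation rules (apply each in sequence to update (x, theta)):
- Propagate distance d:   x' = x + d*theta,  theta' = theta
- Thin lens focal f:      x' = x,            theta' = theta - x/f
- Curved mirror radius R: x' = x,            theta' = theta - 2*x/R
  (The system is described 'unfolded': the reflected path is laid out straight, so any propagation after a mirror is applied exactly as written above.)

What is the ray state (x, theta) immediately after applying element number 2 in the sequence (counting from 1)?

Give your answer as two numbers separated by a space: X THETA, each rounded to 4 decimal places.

Initial: x=-4.0000 theta=0.4000
After 1 (propagate distance d=35): x=10.0000 theta=0.4000
After 2 (thin lens f=-53): x=10.0000 theta=156/265 (≈0.5887)
Rounded to 4 decimal places: x = 10.0000, theta = 0.5887

Answer: 10.0000 0.5887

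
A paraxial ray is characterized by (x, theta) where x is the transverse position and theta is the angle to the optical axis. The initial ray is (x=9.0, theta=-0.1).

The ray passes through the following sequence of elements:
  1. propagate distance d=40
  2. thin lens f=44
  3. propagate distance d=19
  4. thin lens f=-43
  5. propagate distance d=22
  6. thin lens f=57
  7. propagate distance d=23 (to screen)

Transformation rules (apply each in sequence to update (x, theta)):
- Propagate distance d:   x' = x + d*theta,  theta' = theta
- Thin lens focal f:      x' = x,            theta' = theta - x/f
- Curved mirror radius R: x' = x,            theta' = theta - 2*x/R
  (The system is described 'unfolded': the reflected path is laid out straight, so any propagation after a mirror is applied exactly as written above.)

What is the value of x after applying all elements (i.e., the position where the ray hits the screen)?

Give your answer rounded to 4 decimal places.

Answer: -6.3655

Derivation:
Initial: x=9.0000 theta=-0.1000
After 1 (propagate distance d=40): x=5.0000 theta=-0.1000
After 2 (thin lens f=44): x=5.0000 theta=-47/220 (≈-0.2136)
After 3 (propagate distance d=19): x=207/220 (≈0.9409) theta=-47/220 (≈-0.2136)
After 4 (thin lens f=-43): x=207/220 (≈0.9409) theta=-907/4730 (≈-0.1918)
After 5 (propagate distance d=22): x=-31007/9460 (≈-3.2777) theta=-907/4730 (≈-0.1918)
After 6 (thin lens f=57): x=-31007/9460 (≈-3.2777) theta=-6581/49020 (≈-0.1343)
After 7 (propagate distance d=23 (to screen)): x=-858098/134805 (≈-6.3655) theta=-6581/49020 (≈-0.1343)
Rounded to 4 decimal places: x = -6.3655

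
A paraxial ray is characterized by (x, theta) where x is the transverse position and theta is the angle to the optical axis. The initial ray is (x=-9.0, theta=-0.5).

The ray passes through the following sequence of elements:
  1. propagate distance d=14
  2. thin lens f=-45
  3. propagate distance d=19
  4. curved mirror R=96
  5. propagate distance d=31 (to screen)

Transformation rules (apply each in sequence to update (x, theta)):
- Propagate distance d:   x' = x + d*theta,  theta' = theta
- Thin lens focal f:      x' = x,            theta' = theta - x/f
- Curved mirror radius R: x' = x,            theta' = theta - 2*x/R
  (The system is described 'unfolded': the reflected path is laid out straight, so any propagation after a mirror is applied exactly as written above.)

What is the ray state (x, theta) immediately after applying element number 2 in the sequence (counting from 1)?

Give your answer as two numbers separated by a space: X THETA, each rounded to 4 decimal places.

Initial: x=-9.0000 theta=-0.5000
After 1 (propagate distance d=14): x=-16.0000 theta=-0.5000
After 2 (thin lens f=-45): x=-16.0000 theta=-77/90 (≈-0.8556)
Rounded to 4 decimal places: x = -16.0000, theta = -0.8556

Answer: -16.0000 -0.8556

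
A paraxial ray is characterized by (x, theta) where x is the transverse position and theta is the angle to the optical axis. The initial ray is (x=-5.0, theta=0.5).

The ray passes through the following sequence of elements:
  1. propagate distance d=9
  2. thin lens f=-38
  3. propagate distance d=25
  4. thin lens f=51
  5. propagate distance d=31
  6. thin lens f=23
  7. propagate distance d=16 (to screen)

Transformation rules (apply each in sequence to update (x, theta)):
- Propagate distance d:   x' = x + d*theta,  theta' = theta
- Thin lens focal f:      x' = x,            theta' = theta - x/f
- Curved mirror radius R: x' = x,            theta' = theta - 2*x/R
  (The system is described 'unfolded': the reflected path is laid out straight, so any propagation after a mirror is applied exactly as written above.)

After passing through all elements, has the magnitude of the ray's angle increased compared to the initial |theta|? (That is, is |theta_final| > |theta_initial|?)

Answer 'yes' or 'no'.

Answer: yes

Derivation:
Initial: x=-5.0000 theta=0.5000
After 1 (propagate distance d=9): x=-0.5000 theta=0.5000
After 2 (thin lens f=-38): x=-0.5000 theta=37/76 (≈0.4868)
After 3 (propagate distance d=25): x=887/76 (≈11.6711) theta=37/76 (≈0.4868)
After 4 (thin lens f=51): x=887/76 (≈11.6711) theta=250/969 (≈0.2580)
After 5 (propagate distance d=31): x=76237/3876 (≈19.6690) theta=250/969 (≈0.2580)
After 6 (thin lens f=23): x=76237/3876 (≈19.6690) theta=-53237/89148 (≈-0.5972)
After 7 (propagate distance d=16 (to screen)): x=300553/29716 (≈10.1142) theta=-53237/89148 (≈-0.5972)
|theta_initial|=0.5000 |theta_final|=53237/89148 (≈0.5972) -> increased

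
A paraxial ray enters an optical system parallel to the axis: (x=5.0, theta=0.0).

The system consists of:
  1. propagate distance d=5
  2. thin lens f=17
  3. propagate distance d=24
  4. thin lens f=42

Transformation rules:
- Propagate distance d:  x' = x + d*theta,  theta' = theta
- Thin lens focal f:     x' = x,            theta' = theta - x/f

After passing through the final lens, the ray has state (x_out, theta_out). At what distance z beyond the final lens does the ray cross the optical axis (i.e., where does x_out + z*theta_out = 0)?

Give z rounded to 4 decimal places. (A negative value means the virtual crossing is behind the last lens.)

Initial: x=5.0000 theta=0.0000
After 1 (propagate distance d=5): x=5.0000 theta=0.0000
After 2 (thin lens f=17): x=5.0000 theta=-5/17 (≈-0.2941)
After 3 (propagate distance d=24): x=-35/17 (≈-2.0588) theta=-5/17 (≈-0.2941)
After 4 (thin lens f=42): x=-35/17 (≈-2.0588) theta=-25/102 (≈-0.2451)
z_focus = -x_out/theta_out = -(-35/17)/(-25/102) = -8.4000
Rounded to 4 decimal places: z = -8.4000

Answer: -8.4000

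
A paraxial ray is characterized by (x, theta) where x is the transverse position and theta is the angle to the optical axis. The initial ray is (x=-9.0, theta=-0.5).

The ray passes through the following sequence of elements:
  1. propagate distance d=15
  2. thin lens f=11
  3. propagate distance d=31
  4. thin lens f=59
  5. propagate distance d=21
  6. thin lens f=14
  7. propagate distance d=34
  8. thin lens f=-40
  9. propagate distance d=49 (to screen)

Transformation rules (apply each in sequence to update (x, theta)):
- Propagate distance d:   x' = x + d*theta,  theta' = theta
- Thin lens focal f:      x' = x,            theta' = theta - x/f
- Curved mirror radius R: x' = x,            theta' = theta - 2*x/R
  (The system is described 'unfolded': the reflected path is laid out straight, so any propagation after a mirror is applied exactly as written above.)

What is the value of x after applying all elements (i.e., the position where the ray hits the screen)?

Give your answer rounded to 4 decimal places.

Initial: x=-9.0000 theta=-0.5000
After 1 (propagate distance d=15): x=-16.5000 theta=-0.5000
After 2 (thin lens f=11): x=-16.5000 theta=1.0000
After 3 (propagate distance d=31): x=14.5000 theta=1.0000
After 4 (thin lens f=59): x=14.5000 theta=89/118 (≈0.7542)
After 5 (propagate distance d=21): x=1790/59 (≈30.3390) theta=89/118 (≈0.7542)
After 6 (thin lens f=14): x=1790/59 (≈30.3390) theta=-1167/826 (≈-1.4128)
After 7 (propagate distance d=34): x=-7309/413 (≈-17.6973) theta=-1167/826 (≈-1.4128)
After 8 (thin lens f=-40): x=-7309/413 (≈-17.6973) theta=-30649/16520 (≈-1.8553)
After 9 (propagate distance d=49 (to screen)): x=-1794161/16520 (≈-108.6054) theta=-30649/16520 (≈-1.8553)
Rounded to 4 decimal places: x = -108.6054

Answer: -108.6054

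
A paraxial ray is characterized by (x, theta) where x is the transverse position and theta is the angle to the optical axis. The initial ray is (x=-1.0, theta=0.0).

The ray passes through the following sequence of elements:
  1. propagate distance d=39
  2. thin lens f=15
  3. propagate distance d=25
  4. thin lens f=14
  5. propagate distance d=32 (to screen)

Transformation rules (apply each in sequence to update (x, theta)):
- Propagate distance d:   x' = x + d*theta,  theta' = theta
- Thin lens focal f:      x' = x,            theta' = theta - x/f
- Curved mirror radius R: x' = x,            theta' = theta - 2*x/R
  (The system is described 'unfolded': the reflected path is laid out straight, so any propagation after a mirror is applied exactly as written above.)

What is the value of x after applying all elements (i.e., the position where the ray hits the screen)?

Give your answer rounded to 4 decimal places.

Answer: 1.2762

Derivation:
Initial: x=-1.0000 theta=0.0000
After 1 (propagate distance d=39): x=-1.0000 theta=0.0000
After 2 (thin lens f=15): x=-1.0000 theta=1/15 (≈0.0667)
After 3 (propagate distance d=25): x=2/3 (≈0.6667) theta=1/15 (≈0.0667)
After 4 (thin lens f=14): x=2/3 (≈0.6667) theta=2/105 (≈0.0190)
After 5 (propagate distance d=32 (to screen)): x=134/105 (≈1.2762) theta=2/105 (≈0.0190)
Rounded to 4 decimal places: x = 1.2762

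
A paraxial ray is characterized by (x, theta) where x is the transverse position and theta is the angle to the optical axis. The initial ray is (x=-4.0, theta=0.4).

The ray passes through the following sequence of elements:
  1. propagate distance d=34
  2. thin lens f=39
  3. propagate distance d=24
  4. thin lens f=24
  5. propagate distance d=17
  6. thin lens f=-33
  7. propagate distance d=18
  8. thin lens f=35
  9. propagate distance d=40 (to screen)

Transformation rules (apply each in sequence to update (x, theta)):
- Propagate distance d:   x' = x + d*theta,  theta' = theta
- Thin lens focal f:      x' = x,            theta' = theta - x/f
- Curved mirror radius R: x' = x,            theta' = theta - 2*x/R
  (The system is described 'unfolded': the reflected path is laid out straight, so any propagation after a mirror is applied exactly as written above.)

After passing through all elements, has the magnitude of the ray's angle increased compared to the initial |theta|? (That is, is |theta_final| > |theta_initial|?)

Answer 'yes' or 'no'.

Initial: x=-4.0000 theta=0.4000
After 1 (propagate distance d=34): x=9.6000 theta=0.4000
After 2 (thin lens f=39): x=9.6000 theta=2/13 (≈0.1538)
After 3 (propagate distance d=24): x=864/65 (≈13.2923) theta=2/13 (≈0.1538)
After 4 (thin lens f=24): x=864/65 (≈13.2923) theta=-0.4000
After 5 (propagate distance d=17): x=422/65 (≈6.4923) theta=-0.4000
After 6 (thin lens f=-33): x=422/65 (≈6.4923) theta=-436/2145 (≈-0.2033)
After 7 (propagate distance d=18): x=2026/715 (≈2.8336) theta=-436/2145 (≈-0.2033)
After 8 (thin lens f=35): x=2026/715 (≈2.8336) theta=-21338/75075 (≈-0.2842)
After 9 (propagate distance d=40 (to screen)): x=-128158/15015 (≈-8.5353) theta=-21338/75075 (≈-0.2842)
|theta_initial|=0.4000 |theta_final|=21338/75075 (≈0.2842) -> not increased

Answer: no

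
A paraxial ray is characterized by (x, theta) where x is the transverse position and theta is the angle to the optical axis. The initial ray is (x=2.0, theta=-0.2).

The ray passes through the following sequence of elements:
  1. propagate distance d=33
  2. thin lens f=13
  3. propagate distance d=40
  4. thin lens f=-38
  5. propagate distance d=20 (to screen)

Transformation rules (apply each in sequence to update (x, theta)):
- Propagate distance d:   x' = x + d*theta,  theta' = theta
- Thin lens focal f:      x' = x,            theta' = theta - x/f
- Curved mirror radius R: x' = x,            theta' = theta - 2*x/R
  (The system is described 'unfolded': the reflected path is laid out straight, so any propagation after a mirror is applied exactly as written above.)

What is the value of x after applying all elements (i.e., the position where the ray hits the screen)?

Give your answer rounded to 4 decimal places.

Answer: 5.4486

Derivation:
Initial: x=2.0000 theta=-0.2000
After 1 (propagate distance d=33): x=-4.6000 theta=-0.2000
After 2 (thin lens f=13): x=-4.6000 theta=2/13 (≈0.1538)
After 3 (propagate distance d=40): x=101/65 (≈1.5538) theta=2/13 (≈0.1538)
After 4 (thin lens f=-38): x=101/65 (≈1.5538) theta=37/190 (≈0.1947)
After 5 (propagate distance d=20 (to screen)): x=6729/1235 (≈5.4486) theta=37/190 (≈0.1947)
Rounded to 4 decimal places: x = 5.4486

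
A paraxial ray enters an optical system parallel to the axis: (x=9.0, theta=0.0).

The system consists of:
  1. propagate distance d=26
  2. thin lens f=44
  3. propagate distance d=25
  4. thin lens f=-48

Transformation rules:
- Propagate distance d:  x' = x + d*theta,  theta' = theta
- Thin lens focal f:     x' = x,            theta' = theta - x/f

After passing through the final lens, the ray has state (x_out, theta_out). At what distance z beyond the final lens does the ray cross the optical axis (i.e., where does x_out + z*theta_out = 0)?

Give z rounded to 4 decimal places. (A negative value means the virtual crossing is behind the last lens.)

Initial: x=9.0000 theta=0.0000
After 1 (propagate distance d=26): x=9.0000 theta=0.0000
After 2 (thin lens f=44): x=9.0000 theta=-9/44 (≈-0.2045)
After 3 (propagate distance d=25): x=171/44 (≈3.8864) theta=-9/44 (≈-0.2045)
After 4 (thin lens f=-48): x=171/44 (≈3.8864) theta=-87/704 (≈-0.1236)
z_focus = -x_out/theta_out = -(171/44)/(-87/704) = 912/29 ≈ 31.4483
Rounded to 4 decimal places: z = 31.4483

Answer: 31.4483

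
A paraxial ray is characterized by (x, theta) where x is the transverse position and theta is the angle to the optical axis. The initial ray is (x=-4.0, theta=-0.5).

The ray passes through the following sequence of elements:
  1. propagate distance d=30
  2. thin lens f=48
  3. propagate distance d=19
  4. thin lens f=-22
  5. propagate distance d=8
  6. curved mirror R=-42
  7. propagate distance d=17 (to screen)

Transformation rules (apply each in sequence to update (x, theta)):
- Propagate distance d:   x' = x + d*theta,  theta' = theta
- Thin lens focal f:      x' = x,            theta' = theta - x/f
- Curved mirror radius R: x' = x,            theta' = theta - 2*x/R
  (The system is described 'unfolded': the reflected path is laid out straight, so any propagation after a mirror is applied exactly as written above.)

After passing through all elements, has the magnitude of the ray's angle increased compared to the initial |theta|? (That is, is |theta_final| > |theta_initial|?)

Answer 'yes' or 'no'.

Answer: yes

Derivation:
Initial: x=-4.0000 theta=-0.5000
After 1 (propagate distance d=30): x=-19.0000 theta=-0.5000
After 2 (thin lens f=48): x=-19.0000 theta=-5/48 (≈-0.1042)
After 3 (propagate distance d=19): x=-1007/48 (≈-20.9792) theta=-5/48 (≈-0.1042)
After 4 (thin lens f=-22): x=-1007/48 (≈-20.9792) theta=-1117/1056 (≈-1.0578)
After 5 (propagate distance d=8): x=-15545/528 (≈-29.4413) theta=-1117/1056 (≈-1.0578)
After 6 (curved mirror R=-42): x=-15545/528 (≈-29.4413) theta=-54547/22176 (≈-2.4597)
After 7 (propagate distance d=17 (to screen)): x=-1580189/22176 (≈-71.2567) theta=-54547/22176 (≈-2.4597)
|theta_initial|=0.5000 |theta_final|=54547/22176 (≈2.4597) -> increased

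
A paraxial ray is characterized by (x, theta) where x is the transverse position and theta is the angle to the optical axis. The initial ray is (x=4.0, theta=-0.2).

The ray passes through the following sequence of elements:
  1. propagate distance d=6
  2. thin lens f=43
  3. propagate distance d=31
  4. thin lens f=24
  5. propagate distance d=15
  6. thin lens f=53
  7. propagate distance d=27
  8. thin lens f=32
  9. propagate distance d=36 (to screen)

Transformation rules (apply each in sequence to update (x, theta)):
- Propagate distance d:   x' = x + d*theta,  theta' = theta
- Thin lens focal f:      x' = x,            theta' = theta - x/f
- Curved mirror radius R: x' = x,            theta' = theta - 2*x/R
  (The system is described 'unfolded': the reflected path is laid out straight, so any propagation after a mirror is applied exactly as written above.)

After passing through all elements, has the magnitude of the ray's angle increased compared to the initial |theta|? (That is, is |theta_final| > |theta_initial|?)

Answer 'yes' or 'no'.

Answer: no

Derivation:
Initial: x=4.0000 theta=-0.2000
After 1 (propagate distance d=6): x=2.8000 theta=-0.2000
After 2 (thin lens f=43): x=2.8000 theta=-57/215 (≈-0.2651)
After 3 (propagate distance d=31): x=-233/43 (≈-5.4186) theta=-57/215 (≈-0.2651)
After 4 (thin lens f=24): x=-233/43 (≈-5.4186) theta=-203/5160 (≈-0.0393)
After 5 (propagate distance d=15): x=-2067/344 (≈-6.0087) theta=-203/5160 (≈-0.0393)
After 6 (thin lens f=53): x=-2067/344 (≈-6.0087) theta=191/2580 (≈0.0740)
After 7 (propagate distance d=27): x=-6897/1720 (≈-4.0099) theta=191/2580 (≈0.0740)
After 8 (thin lens f=32): x=-6897/1720 (≈-4.0099) theta=6583/33024 (≈0.1993)
After 9 (propagate distance d=36 (to screen)): x=43569/13760 (≈3.1664) theta=6583/33024 (≈0.1993)
|theta_initial|=0.2000 |theta_final|=6583/33024 (≈0.1993) -> not increased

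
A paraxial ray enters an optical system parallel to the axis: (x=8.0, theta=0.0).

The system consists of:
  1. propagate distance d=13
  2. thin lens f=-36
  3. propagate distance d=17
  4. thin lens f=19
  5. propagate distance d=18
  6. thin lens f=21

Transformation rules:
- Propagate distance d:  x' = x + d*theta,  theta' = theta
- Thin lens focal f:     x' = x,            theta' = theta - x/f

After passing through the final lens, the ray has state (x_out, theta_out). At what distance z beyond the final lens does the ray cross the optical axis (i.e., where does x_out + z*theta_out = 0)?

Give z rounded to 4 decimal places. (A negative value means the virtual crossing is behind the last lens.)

Initial: x=8.0000 theta=0.0000
After 1 (propagate distance d=13): x=8.0000 theta=0.0000
After 2 (thin lens f=-36): x=8.0000 theta=2/9 (≈0.2222)
After 3 (propagate distance d=17): x=106/9 (≈11.7778) theta=2/9 (≈0.2222)
After 4 (thin lens f=19): x=106/9 (≈11.7778) theta=-68/171 (≈-0.3977)
After 5 (propagate distance d=18): x=790/171 (≈4.6199) theta=-68/171 (≈-0.3977)
After 6 (thin lens f=21): x=790/171 (≈4.6199) theta=-2218/3591 (≈-0.6177)
z_focus = -x_out/theta_out = -(790/171)/(-2218/3591) = 8295/1109 ≈ 7.4797
Rounded to 4 decimal places: z = 7.4797

Answer: 7.4797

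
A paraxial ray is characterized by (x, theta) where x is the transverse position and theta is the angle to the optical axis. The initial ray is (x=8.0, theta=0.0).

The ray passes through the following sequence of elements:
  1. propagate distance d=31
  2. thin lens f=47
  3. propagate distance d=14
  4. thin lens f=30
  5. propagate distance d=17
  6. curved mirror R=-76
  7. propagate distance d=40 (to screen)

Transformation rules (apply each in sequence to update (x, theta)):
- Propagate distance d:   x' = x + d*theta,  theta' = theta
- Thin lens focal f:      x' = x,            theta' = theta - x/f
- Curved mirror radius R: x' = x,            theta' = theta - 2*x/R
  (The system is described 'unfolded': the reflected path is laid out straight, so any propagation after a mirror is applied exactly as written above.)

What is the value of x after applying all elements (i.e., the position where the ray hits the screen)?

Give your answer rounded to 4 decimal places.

Initial: x=8.0000 theta=0.0000
After 1 (propagate distance d=31): x=8.0000 theta=0.0000
After 2 (thin lens f=47): x=8.0000 theta=-8/47 (≈-0.1702)
After 3 (propagate distance d=14): x=264/47 (≈5.6170) theta=-8/47 (≈-0.1702)
After 4 (thin lens f=30): x=264/47 (≈5.6170) theta=-84/235 (≈-0.3574)
After 5 (propagate distance d=17): x=-108/235 (≈-0.4596) theta=-84/235 (≈-0.3574)
After 6 (curved mirror R=-76): x=-108/235 (≈-0.4596) theta=-330/893 (≈-0.3695)
After 7 (propagate distance d=40 (to screen)): x=-68052/4465 (≈-15.2412) theta=-330/893 (≈-0.3695)
Rounded to 4 decimal places: x = -15.2412

Answer: -15.2412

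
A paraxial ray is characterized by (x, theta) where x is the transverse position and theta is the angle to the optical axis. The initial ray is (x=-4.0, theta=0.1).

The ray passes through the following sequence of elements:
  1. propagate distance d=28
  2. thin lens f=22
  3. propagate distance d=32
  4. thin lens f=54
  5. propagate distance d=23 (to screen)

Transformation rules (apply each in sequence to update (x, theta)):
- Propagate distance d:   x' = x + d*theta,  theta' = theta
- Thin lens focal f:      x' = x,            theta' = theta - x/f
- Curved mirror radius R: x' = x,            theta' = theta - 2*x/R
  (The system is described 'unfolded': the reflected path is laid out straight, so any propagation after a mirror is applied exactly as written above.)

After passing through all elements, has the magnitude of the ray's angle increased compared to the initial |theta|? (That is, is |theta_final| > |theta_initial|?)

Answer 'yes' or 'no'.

Initial: x=-4.0000 theta=0.1000
After 1 (propagate distance d=28): x=-1.2000 theta=0.1000
After 2 (thin lens f=22): x=-1.2000 theta=17/110 (≈0.1545)
After 3 (propagate distance d=32): x=206/55 (≈3.7455) theta=17/110 (≈0.1545)
After 4 (thin lens f=54): x=206/55 (≈3.7455) theta=23/270 (≈0.0852)
After 5 (propagate distance d=23 (to screen)): x=16943/2970 (≈5.7047) theta=23/270 (≈0.0852)
|theta_initial|=0.1000 |theta_final|=23/270 (≈0.0852) -> not increased

Answer: no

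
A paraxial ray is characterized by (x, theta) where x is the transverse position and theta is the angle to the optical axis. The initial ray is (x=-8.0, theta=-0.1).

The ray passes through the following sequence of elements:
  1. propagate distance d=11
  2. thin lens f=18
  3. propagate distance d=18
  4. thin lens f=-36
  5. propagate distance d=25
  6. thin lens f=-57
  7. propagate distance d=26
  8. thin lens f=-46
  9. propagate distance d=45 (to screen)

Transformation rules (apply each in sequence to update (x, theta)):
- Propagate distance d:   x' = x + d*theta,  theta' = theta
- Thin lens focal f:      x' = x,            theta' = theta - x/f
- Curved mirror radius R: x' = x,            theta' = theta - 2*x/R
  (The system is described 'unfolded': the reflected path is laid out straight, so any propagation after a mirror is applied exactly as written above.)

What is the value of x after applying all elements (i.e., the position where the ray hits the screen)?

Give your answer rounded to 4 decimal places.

Answer: 60.3048

Derivation:
Initial: x=-8.0000 theta=-0.1000
After 1 (propagate distance d=11): x=-9.1000 theta=-0.1000
After 2 (thin lens f=18): x=-9.1000 theta=73/180 (≈0.4056)
After 3 (propagate distance d=18): x=-1.8000 theta=73/180 (≈0.4056)
After 4 (thin lens f=-36): x=-1.8000 theta=16/45 (≈0.3556)
After 5 (propagate distance d=25): x=319/45 (≈7.0889) theta=16/45 (≈0.3556)
After 6 (thin lens f=-57): x=319/45 (≈7.0889) theta=1231/2565 (≈0.4799)
After 7 (propagate distance d=26): x=50189/2565 (≈19.5669) theta=1231/2565 (≈0.4799)
After 8 (thin lens f=-46): x=50189/2565 (≈19.5669) theta=7121/7866 (≈0.9053)
After 9 (propagate distance d=45 (to screen)): x=7115369/117990 (≈60.3048) theta=7121/7866 (≈0.9053)
Rounded to 4 decimal places: x = 60.3048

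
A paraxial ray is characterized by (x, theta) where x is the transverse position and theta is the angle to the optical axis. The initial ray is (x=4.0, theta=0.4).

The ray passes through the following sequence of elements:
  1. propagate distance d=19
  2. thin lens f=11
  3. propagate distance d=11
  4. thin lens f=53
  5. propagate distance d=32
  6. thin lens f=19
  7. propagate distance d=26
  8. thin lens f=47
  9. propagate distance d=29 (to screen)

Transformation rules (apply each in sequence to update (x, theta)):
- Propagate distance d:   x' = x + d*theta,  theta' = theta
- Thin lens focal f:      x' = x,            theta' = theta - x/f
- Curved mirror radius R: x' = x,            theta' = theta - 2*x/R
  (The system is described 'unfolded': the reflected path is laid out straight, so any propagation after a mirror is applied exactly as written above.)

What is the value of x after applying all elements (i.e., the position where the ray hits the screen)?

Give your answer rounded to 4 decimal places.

Initial: x=4.0000 theta=0.4000
After 1 (propagate distance d=19): x=11.6000 theta=0.4000
After 2 (thin lens f=11): x=11.6000 theta=-36/55 (≈-0.6545)
After 3 (propagate distance d=11): x=4.4000 theta=-36/55 (≈-0.6545)
After 4 (thin lens f=53): x=4.4000 theta=-430/583 (≈-0.7376)
After 5 (propagate distance d=32): x=-55974/2915 (≈-19.2021) theta=-430/583 (≈-0.7376)
After 6 (thin lens f=19): x=-55974/2915 (≈-19.2021) theta=796/2915 (≈0.2731)
After 7 (propagate distance d=26): x=-35278/2915 (≈-12.1022) theta=796/2915 (≈0.2731)
After 8 (thin lens f=47): x=-35278/2915 (≈-12.1022) theta=14538/27401 (≈0.5306)
After 9 (propagate distance d=29 (to screen)): x=40904/12455 (≈3.2841) theta=14538/27401 (≈0.5306)
Rounded to 4 decimal places: x = 3.2841

Answer: 3.2841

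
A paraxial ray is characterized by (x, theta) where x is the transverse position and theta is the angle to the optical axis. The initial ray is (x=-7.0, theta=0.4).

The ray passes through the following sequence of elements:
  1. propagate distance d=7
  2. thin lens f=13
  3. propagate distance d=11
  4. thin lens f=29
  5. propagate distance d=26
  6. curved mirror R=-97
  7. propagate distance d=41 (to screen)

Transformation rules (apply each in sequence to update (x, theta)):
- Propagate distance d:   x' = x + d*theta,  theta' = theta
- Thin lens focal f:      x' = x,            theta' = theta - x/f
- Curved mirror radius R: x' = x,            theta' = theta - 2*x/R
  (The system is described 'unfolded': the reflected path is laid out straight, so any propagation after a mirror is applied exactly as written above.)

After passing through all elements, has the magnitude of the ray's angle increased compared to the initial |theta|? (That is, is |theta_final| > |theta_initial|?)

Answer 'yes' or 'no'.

Answer: yes

Derivation:
Initial: x=-7.0000 theta=0.4000
After 1 (propagate distance d=7): x=-4.2000 theta=0.4000
After 2 (thin lens f=13): x=-4.2000 theta=47/65 (≈0.7231)
After 3 (propagate distance d=11): x=244/65 (≈3.7538) theta=47/65 (≈0.7231)
After 4 (thin lens f=29): x=244/65 (≈3.7538) theta=1119/1885 (≈0.5936)
After 5 (propagate distance d=26): x=7234/377 (≈19.1883) theta=1119/1885 (≈0.5936)
After 6 (curved mirror R=-97): x=7234/377 (≈19.1883) theta=180883/182845 (≈0.9893)
After 7 (propagate distance d=41 (to screen)): x=840361/14065 (≈59.7484) theta=180883/182845 (≈0.9893)
|theta_initial|=0.4000 |theta_final|=180883/182845 (≈0.9893) -> increased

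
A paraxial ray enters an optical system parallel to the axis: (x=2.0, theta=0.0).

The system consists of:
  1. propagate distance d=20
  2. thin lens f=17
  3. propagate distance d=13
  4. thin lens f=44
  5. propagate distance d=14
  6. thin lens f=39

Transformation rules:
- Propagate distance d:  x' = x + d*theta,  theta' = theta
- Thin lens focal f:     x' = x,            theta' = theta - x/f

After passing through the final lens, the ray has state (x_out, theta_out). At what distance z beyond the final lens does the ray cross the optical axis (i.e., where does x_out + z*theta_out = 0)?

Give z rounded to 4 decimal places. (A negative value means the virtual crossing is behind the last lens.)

Answer: -14.0581

Derivation:
Initial: x=2.0000 theta=0.0000
After 1 (propagate distance d=20): x=2.0000 theta=0.0000
After 2 (thin lens f=17): x=2.0000 theta=-2/17 (≈-0.1176)
After 3 (propagate distance d=13): x=8/17 (≈0.4706) theta=-2/17 (≈-0.1176)
After 4 (thin lens f=44): x=8/17 (≈0.4706) theta=-24/187 (≈-0.1283)
After 5 (propagate distance d=14): x=-248/187 (≈-1.3262) theta=-24/187 (≈-0.1283)
After 6 (thin lens f=39): x=-248/187 (≈-1.3262) theta=-688/7293 (≈-0.0943)
z_focus = -x_out/theta_out = -(-248/187)/(-688/7293) = -1209/86 ≈ -14.0581
Rounded to 4 decimal places: z = -14.0581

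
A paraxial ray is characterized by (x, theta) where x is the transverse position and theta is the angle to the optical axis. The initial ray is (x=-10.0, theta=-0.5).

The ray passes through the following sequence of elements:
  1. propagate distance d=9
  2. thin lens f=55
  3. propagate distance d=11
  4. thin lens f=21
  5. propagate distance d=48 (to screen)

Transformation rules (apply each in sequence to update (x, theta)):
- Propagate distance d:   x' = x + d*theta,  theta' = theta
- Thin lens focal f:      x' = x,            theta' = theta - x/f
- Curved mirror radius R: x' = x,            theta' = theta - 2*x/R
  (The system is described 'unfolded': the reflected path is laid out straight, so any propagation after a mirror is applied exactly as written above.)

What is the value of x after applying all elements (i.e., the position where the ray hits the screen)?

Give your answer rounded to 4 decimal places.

Answer: 10.6403

Derivation:
Initial: x=-10.0000 theta=-0.5000
After 1 (propagate distance d=9): x=-14.5000 theta=-0.5000
After 2 (thin lens f=55): x=-14.5000 theta=-13/55 (≈-0.2364)
After 3 (propagate distance d=11): x=-17.1000 theta=-13/55 (≈-0.2364)
After 4 (thin lens f=21): x=-17.1000 theta=89/154 (≈0.5779)
After 5 (propagate distance d=48 (to screen)): x=8193/770 (≈10.6403) theta=89/154 (≈0.5779)
Rounded to 4 decimal places: x = 10.6403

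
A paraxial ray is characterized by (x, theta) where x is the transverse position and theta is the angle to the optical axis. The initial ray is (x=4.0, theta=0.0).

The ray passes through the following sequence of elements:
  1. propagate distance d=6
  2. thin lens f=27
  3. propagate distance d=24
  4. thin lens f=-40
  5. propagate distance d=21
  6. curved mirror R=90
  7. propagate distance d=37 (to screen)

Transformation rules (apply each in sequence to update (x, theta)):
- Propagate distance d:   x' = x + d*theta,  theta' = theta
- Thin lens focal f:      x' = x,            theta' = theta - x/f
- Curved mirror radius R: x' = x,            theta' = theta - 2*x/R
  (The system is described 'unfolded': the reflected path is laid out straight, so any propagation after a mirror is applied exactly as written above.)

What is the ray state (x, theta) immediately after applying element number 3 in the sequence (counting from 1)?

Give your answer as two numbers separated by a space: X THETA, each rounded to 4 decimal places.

Answer: 0.4444 -0.1481

Derivation:
Initial: x=4.0000 theta=0.0000
After 1 (propagate distance d=6): x=4.0000 theta=0.0000
After 2 (thin lens f=27): x=4.0000 theta=-4/27 (≈-0.1481)
After 3 (propagate distance d=24): x=4/9 (≈0.4444) theta=-4/27 (≈-0.1481)
Rounded to 4 decimal places: x = 0.4444, theta = -0.1481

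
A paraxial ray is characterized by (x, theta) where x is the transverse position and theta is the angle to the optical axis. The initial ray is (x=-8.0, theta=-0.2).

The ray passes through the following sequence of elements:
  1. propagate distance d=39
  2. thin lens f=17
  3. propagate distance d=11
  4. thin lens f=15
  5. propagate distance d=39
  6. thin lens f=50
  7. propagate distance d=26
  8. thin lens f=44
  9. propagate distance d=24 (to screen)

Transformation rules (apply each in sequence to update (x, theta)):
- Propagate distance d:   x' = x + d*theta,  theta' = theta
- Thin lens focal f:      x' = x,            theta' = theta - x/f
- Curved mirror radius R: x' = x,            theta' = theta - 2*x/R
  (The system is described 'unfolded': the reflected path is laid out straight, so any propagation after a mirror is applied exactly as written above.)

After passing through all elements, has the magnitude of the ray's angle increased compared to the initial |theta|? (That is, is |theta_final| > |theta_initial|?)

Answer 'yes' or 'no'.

Answer: yes

Derivation:
Initial: x=-8.0000 theta=-0.2000
After 1 (propagate distance d=39): x=-15.8000 theta=-0.2000
After 2 (thin lens f=17): x=-15.8000 theta=62/85 (≈0.7294)
After 3 (propagate distance d=11): x=-661/85 (≈-7.7765) theta=62/85 (≈0.7294)
After 4 (thin lens f=15): x=-661/85 (≈-7.7765) theta=1591/1275 (≈1.2478)
After 5 (propagate distance d=39): x=17378/425 (≈40.8894) theta=1591/1275 (≈1.2478)
After 6 (thin lens f=50): x=17378/425 (≈40.8894) theta=13708/31875 (≈0.4301)
After 7 (propagate distance d=26): x=1659758/31875 (≈52.0708) theta=13708/31875 (≈0.4301)
After 8 (thin lens f=44): x=1659758/31875 (≈52.0708) theta=-176101/233750 (≈-0.7534)
After 9 (propagate distance d=24 (to screen)): x=11917702/350625 (≈33.9899) theta=-176101/233750 (≈-0.7534)
|theta_initial|=0.2000 |theta_final|=176101/233750 (≈0.7534) -> increased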